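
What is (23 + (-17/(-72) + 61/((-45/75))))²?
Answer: 31888609/5184 ≈ 6151.4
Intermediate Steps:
(23 + (-17/(-72) + 61/((-45/75))))² = (23 + (-17*(-1/72) + 61/((-45*1/75))))² = (23 + (17/72 + 61/(-⅗)))² = (23 + (17/72 + 61*(-5/3)))² = (23 + (17/72 - 305/3))² = (23 - 7303/72)² = (-5647/72)² = 31888609/5184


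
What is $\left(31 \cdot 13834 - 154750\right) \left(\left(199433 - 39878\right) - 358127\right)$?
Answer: $-54429379488$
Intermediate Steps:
$\left(31 \cdot 13834 - 154750\right) \left(\left(199433 - 39878\right) - 358127\right) = \left(428854 - 154750\right) \left(159555 - 358127\right) = 274104 \left(-198572\right) = -54429379488$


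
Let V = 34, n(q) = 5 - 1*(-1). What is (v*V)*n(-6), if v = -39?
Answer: -7956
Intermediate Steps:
n(q) = 6 (n(q) = 5 + 1 = 6)
(v*V)*n(-6) = -39*34*6 = -1326*6 = -7956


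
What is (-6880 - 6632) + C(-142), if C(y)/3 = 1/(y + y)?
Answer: -3837411/284 ≈ -13512.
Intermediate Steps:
C(y) = 3/(2*y) (C(y) = 3/(y + y) = 3/((2*y)) = 3*(1/(2*y)) = 3/(2*y))
(-6880 - 6632) + C(-142) = (-6880 - 6632) + (3/2)/(-142) = -13512 + (3/2)*(-1/142) = -13512 - 3/284 = -3837411/284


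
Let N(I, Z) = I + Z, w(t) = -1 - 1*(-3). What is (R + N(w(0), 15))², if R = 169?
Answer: 34596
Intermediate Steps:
w(t) = 2 (w(t) = -1 + 3 = 2)
(R + N(w(0), 15))² = (169 + (2 + 15))² = (169 + 17)² = 186² = 34596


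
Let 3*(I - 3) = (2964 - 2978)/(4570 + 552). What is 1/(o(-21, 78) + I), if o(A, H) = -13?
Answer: -7683/76837 ≈ -0.099991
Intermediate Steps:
I = 23042/7683 (I = 3 + ((2964 - 2978)/(4570 + 552))/3 = 3 + (-14/5122)/3 = 3 + (-14*1/5122)/3 = 3 + (⅓)*(-7/2561) = 3 - 7/7683 = 23042/7683 ≈ 2.9991)
1/(o(-21, 78) + I) = 1/(-13 + 23042/7683) = 1/(-76837/7683) = -7683/76837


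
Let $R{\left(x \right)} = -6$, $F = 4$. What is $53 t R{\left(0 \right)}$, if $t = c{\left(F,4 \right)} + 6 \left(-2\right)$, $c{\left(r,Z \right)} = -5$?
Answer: $5406$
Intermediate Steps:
$t = -17$ ($t = -5 + 6 \left(-2\right) = -5 - 12 = -17$)
$53 t R{\left(0 \right)} = 53 \left(-17\right) \left(-6\right) = \left(-901\right) \left(-6\right) = 5406$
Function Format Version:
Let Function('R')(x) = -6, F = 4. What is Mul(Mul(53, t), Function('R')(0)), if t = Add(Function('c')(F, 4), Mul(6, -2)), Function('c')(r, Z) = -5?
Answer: 5406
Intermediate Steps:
t = -17 (t = Add(-5, Mul(6, -2)) = Add(-5, -12) = -17)
Mul(Mul(53, t), Function('R')(0)) = Mul(Mul(53, -17), -6) = Mul(-901, -6) = 5406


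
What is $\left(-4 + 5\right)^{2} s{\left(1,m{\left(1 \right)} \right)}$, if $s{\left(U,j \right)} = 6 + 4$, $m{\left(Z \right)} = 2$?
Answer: $10$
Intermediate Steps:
$s{\left(U,j \right)} = 10$
$\left(-4 + 5\right)^{2} s{\left(1,m{\left(1 \right)} \right)} = \left(-4 + 5\right)^{2} \cdot 10 = 1^{2} \cdot 10 = 1 \cdot 10 = 10$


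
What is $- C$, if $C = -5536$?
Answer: $5536$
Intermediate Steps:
$- C = \left(-1\right) \left(-5536\right) = 5536$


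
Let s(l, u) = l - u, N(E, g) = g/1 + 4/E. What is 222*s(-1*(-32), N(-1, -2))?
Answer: 8436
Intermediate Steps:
N(E, g) = g + 4/E (N(E, g) = g*1 + 4/E = g + 4/E)
222*s(-1*(-32), N(-1, -2)) = 222*(-1*(-32) - (-2 + 4/(-1))) = 222*(32 - (-2 + 4*(-1))) = 222*(32 - (-2 - 4)) = 222*(32 - 1*(-6)) = 222*(32 + 6) = 222*38 = 8436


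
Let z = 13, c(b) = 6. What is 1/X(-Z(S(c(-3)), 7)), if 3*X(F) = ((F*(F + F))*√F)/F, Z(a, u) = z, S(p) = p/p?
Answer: 3*I*√13/338 ≈ 0.032002*I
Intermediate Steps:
S(p) = 1
Z(a, u) = 13
X(F) = 2*F^(3/2)/3 (X(F) = (((F*(F + F))*√F)/F)/3 = (((F*(2*F))*√F)/F)/3 = (((2*F²)*√F)/F)/3 = ((2*F^(5/2))/F)/3 = (2*F^(3/2))/3 = 2*F^(3/2)/3)
1/X(-Z(S(c(-3)), 7)) = 1/(2*(-1*13)^(3/2)/3) = 1/(2*(-13)^(3/2)/3) = 1/(2*(-13*I*√13)/3) = 1/(-26*I*√13/3) = 3*I*√13/338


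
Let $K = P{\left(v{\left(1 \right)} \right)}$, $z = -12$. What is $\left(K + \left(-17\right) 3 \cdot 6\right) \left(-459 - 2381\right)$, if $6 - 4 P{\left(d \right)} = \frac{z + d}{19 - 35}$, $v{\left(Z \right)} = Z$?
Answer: $\frac{6922145}{8} \approx 8.6527 \cdot 10^{5}$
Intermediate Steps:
$P{\left(d \right)} = \frac{21}{16} + \frac{d}{64}$ ($P{\left(d \right)} = \frac{3}{2} - \frac{\left(-12 + d\right) \frac{1}{19 - 35}}{4} = \frac{3}{2} - \frac{\left(-12 + d\right) \frac{1}{-16}}{4} = \frac{3}{2} - \frac{\left(-12 + d\right) \left(- \frac{1}{16}\right)}{4} = \frac{3}{2} - \frac{\frac{3}{4} - \frac{d}{16}}{4} = \frac{3}{2} + \left(- \frac{3}{16} + \frac{d}{64}\right) = \frac{21}{16} + \frac{d}{64}$)
$K = \frac{85}{64}$ ($K = \frac{21}{16} + \frac{1}{64} \cdot 1 = \frac{21}{16} + \frac{1}{64} = \frac{85}{64} \approx 1.3281$)
$\left(K + \left(-17\right) 3 \cdot 6\right) \left(-459 - 2381\right) = \left(\frac{85}{64} + \left(-17\right) 3 \cdot 6\right) \left(-459 - 2381\right) = \left(\frac{85}{64} - 306\right) \left(-2840\right) = \left(- \frac{19499}{64}\right) \left(-2840\right) = \frac{6922145}{8}$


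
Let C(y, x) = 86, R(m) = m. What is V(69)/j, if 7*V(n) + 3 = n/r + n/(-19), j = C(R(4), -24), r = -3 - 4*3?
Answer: -1067/57190 ≈ -0.018657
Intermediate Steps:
r = -15 (r = -3 - 12 = -15)
j = 86
V(n) = -3/7 - 34*n/1995 (V(n) = -3/7 + (n/(-15) + n/(-19))/7 = -3/7 + (n*(-1/15) + n*(-1/19))/7 = -3/7 + (-n/15 - n/19)/7 = -3/7 + (-34*n/285)/7 = -3/7 - 34*n/1995)
V(69)/j = (-3/7 - 34/1995*69)/86 = (-3/7 - 782/665)*(1/86) = -1067/665*1/86 = -1067/57190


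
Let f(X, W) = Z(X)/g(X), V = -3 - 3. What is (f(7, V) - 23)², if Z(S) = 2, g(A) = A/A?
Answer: 441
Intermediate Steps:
g(A) = 1
V = -6
f(X, W) = 2 (f(X, W) = 2/1 = 2*1 = 2)
(f(7, V) - 23)² = (2 - 23)² = (-21)² = 441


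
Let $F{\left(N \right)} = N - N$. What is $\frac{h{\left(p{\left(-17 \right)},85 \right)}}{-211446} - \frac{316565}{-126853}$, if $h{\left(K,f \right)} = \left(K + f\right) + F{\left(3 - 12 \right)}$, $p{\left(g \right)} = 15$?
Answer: $\frac{33461858845}{13411279719} \approx 2.4951$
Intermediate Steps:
$F{\left(N \right)} = 0$
$h{\left(K,f \right)} = K + f$ ($h{\left(K,f \right)} = \left(K + f\right) + 0 = K + f$)
$\frac{h{\left(p{\left(-17 \right)},85 \right)}}{-211446} - \frac{316565}{-126853} = \frac{15 + 85}{-211446} - \frac{316565}{-126853} = 100 \left(- \frac{1}{211446}\right) - - \frac{316565}{126853} = - \frac{50}{105723} + \frac{316565}{126853} = \frac{33461858845}{13411279719}$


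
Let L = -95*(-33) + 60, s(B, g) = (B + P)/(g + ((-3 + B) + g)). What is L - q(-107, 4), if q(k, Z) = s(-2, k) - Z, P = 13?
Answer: 700592/219 ≈ 3199.1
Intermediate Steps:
s(B, g) = (13 + B)/(-3 + B + 2*g) (s(B, g) = (B + 13)/(g + ((-3 + B) + g)) = (13 + B)/(g + (-3 + B + g)) = (13 + B)/(-3 + B + 2*g))
L = 3195 (L = 3135 + 60 = 3195)
q(k, Z) = -Z + 11/(-5 + 2*k) (q(k, Z) = (13 - 2)/(-3 - 2 + 2*k) - Z = 11/(-5 + 2*k) - Z = -Z + 11/(-5 + 2*k))
L - q(-107, 4) = 3195 - (11 - 1*4*(-5 + 2*(-107)))/(-5 + 2*(-107)) = 3195 - (11 - 1*4*(-5 - 214))/(-5 - 214) = 3195 - (11 - 1*4*(-219))/(-219) = 3195 - (-1)*(11 + 876)/219 = 3195 - (-1)*887/219 = 3195 - 1*(-887/219) = 3195 + 887/219 = 700592/219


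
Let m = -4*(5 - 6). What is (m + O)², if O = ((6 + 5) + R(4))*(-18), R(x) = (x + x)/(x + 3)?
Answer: 2256004/49 ≈ 46041.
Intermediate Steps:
R(x) = 2*x/(3 + x) (R(x) = (2*x)/(3 + x) = 2*x/(3 + x))
m = 4 (m = -4*(-1) = 4)
O = -1530/7 (O = ((6 + 5) + 2*4/(3 + 4))*(-18) = (11 + 2*4/7)*(-18) = (11 + 2*4*(⅐))*(-18) = (11 + 8/7)*(-18) = (85/7)*(-18) = -1530/7 ≈ -218.57)
(m + O)² = (4 - 1530/7)² = (-1502/7)² = 2256004/49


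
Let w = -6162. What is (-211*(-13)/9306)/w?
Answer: -211/4411044 ≈ -4.7834e-5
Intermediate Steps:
(-211*(-13)/9306)/w = (-211*(-13)/9306)/(-6162) = (2743*(1/9306))*(-1/6162) = (2743/9306)*(-1/6162) = -211/4411044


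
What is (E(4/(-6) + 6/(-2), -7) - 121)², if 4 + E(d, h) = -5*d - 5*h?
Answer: 46225/9 ≈ 5136.1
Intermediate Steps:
E(d, h) = -4 - 5*d - 5*h (E(d, h) = -4 + (-5*d - 5*h) = -4 - 5*d - 5*h)
(E(4/(-6) + 6/(-2), -7) - 121)² = ((-4 - 5*(4/(-6) + 6/(-2)) - 5*(-7)) - 121)² = ((-4 - 5*(4*(-⅙) + 6*(-½)) + 35) - 121)² = ((-4 - 5*(-⅔ - 3) + 35) - 121)² = ((-4 - 5*(-11/3) + 35) - 121)² = ((-4 + 55/3 + 35) - 121)² = (148/3 - 121)² = (-215/3)² = 46225/9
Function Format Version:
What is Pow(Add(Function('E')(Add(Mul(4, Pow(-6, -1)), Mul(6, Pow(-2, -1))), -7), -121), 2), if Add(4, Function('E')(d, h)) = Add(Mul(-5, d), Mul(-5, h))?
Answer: Rational(46225, 9) ≈ 5136.1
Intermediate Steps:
Function('E')(d, h) = Add(-4, Mul(-5, d), Mul(-5, h)) (Function('E')(d, h) = Add(-4, Add(Mul(-5, d), Mul(-5, h))) = Add(-4, Mul(-5, d), Mul(-5, h)))
Pow(Add(Function('E')(Add(Mul(4, Pow(-6, -1)), Mul(6, Pow(-2, -1))), -7), -121), 2) = Pow(Add(Add(-4, Mul(-5, Add(Mul(4, Pow(-6, -1)), Mul(6, Pow(-2, -1)))), Mul(-5, -7)), -121), 2) = Pow(Add(Add(-4, Mul(-5, Add(Mul(4, Rational(-1, 6)), Mul(6, Rational(-1, 2)))), 35), -121), 2) = Pow(Add(Add(-4, Mul(-5, Add(Rational(-2, 3), -3)), 35), -121), 2) = Pow(Add(Add(-4, Mul(-5, Rational(-11, 3)), 35), -121), 2) = Pow(Add(Add(-4, Rational(55, 3), 35), -121), 2) = Pow(Add(Rational(148, 3), -121), 2) = Pow(Rational(-215, 3), 2) = Rational(46225, 9)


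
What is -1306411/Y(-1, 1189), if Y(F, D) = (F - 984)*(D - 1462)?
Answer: -1306411/268905 ≈ -4.8583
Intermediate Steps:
Y(F, D) = (-1462 + D)*(-984 + F) (Y(F, D) = (-984 + F)*(-1462 + D) = (-1462 + D)*(-984 + F))
-1306411/Y(-1, 1189) = -1306411/(1438608 - 1462*(-1) - 984*1189 + 1189*(-1)) = -1306411/(1438608 + 1462 - 1169976 - 1189) = -1306411/268905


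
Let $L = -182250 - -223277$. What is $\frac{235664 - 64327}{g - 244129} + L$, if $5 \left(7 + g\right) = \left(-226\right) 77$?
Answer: $\frac{50793933529}{1238082} \approx 41026.0$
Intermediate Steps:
$g = - \frac{17437}{5}$ ($g = -7 + \frac{\left(-226\right) 77}{5} = -7 + \frac{1}{5} \left(-17402\right) = -7 - \frac{17402}{5} = - \frac{17437}{5} \approx -3487.4$)
$L = 41027$ ($L = -182250 + 223277 = 41027$)
$\frac{235664 - 64327}{g - 244129} + L = \frac{235664 - 64327}{- \frac{17437}{5} - 244129} + 41027 = \frac{171337}{- \frac{1238082}{5}} + 41027 = 171337 \left(- \frac{5}{1238082}\right) + 41027 = - \frac{856685}{1238082} + 41027 = \frac{50793933529}{1238082}$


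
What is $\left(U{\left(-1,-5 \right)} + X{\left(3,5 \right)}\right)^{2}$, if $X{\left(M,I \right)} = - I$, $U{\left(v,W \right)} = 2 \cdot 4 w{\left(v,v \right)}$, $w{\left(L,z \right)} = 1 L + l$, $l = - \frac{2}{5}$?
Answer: $\frac{6561}{25} \approx 262.44$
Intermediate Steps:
$l = - \frac{2}{5}$ ($l = \left(-2\right) \frac{1}{5} = - \frac{2}{5} \approx -0.4$)
$w{\left(L,z \right)} = - \frac{2}{5} + L$ ($w{\left(L,z \right)} = 1 L - \frac{2}{5} = L - \frac{2}{5} = - \frac{2}{5} + L$)
$U{\left(v,W \right)} = - \frac{16}{5} + 8 v$ ($U{\left(v,W \right)} = 2 \cdot 4 \left(- \frac{2}{5} + v\right) = 8 \left(- \frac{2}{5} + v\right) = - \frac{16}{5} + 8 v$)
$\left(U{\left(-1,-5 \right)} + X{\left(3,5 \right)}\right)^{2} = \left(\left(- \frac{16}{5} + 8 \left(-1\right)\right) - 5\right)^{2} = \left(\left(- \frac{16}{5} - 8\right) - 5\right)^{2} = \left(- \frac{56}{5} - 5\right)^{2} = \left(- \frac{81}{5}\right)^{2} = \frac{6561}{25}$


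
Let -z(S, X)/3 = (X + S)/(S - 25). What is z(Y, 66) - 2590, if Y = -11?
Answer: -31025/12 ≈ -2585.4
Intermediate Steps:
z(S, X) = -3*(S + X)/(-25 + S) (z(S, X) = -3*(X + S)/(S - 25) = -3*(S + X)/(-25 + S))
z(Y, 66) - 2590 = 3*(-1*(-11) - 1*66)/(-25 - 11) - 2590 = 3*(11 - 66)/(-36) - 2590 = 3*(-1/36)*(-55) - 2590 = 55/12 - 2590 = -31025/12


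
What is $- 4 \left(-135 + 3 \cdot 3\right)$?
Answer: $504$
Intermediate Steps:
$- 4 \left(-135 + 3 \cdot 3\right) = - 4 \left(-135 + 9\right) = \left(-4\right) \left(-126\right) = 504$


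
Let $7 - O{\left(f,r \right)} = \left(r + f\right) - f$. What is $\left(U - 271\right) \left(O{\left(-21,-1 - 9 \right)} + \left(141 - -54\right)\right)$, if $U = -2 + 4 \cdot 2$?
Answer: $-56180$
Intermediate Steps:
$O{\left(f,r \right)} = 7 - r$ ($O{\left(f,r \right)} = 7 - \left(\left(r + f\right) - f\right) = 7 - \left(\left(f + r\right) - f\right) = 7 - r$)
$U = 6$ ($U = -2 + 8 = 6$)
$\left(U - 271\right) \left(O{\left(-21,-1 - 9 \right)} + \left(141 - -54\right)\right) = \left(6 - 271\right) \left(\left(7 - \left(-1 - 9\right)\right) + \left(141 - -54\right)\right) = - 265 \left(\left(7 - -10\right) + \left(141 + 54\right)\right) = - 265 \left(\left(7 + 10\right) + 195\right) = - 265 \left(17 + 195\right) = \left(-265\right) 212 = -56180$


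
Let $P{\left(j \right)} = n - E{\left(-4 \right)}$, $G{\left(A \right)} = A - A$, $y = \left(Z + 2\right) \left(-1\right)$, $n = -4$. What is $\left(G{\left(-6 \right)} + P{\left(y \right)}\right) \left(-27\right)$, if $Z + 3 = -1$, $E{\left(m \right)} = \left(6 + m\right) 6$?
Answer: $432$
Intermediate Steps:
$E{\left(m \right)} = 36 + 6 m$
$Z = -4$ ($Z = -3 - 1 = -4$)
$y = 2$ ($y = \left(-4 + 2\right) \left(-1\right) = \left(-2\right) \left(-1\right) = 2$)
$G{\left(A \right)} = 0$
$P{\left(j \right)} = -16$ ($P{\left(j \right)} = -4 - \left(36 + 6 \left(-4\right)\right) = -4 - \left(36 - 24\right) = -4 - 12 = -16$)
$\left(G{\left(-6 \right)} + P{\left(y \right)}\right) \left(-27\right) = \left(0 - 16\right) \left(-27\right) = \left(-16\right) \left(-27\right) = 432$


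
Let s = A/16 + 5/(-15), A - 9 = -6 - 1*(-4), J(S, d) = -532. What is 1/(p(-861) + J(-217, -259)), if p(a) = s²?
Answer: -2304/1225703 ≈ -0.0018797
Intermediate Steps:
A = 7 (A = 9 + (-6 - 1*(-4)) = 9 + (-6 + 4) = 9 - 2 = 7)
s = 5/48 (s = 7/16 + 5/(-15) = 7*(1/16) + 5*(-1/15) = 7/16 - ⅓ = 5/48 ≈ 0.10417)
p(a) = 25/2304 (p(a) = (5/48)² = 25/2304)
1/(p(-861) + J(-217, -259)) = 1/(25/2304 - 532) = 1/(-1225703/2304) = -2304/1225703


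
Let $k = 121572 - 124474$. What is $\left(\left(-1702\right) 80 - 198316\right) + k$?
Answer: $-337378$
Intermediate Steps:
$k = -2902$ ($k = 121572 - 124474 = -2902$)
$\left(\left(-1702\right) 80 - 198316\right) + k = \left(\left(-1702\right) 80 - 198316\right) - 2902 = \left(-136160 - 198316\right) - 2902 = -334476 - 2902 = -337378$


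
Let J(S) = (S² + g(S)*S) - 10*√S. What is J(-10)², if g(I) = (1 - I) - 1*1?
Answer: -1000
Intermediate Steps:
g(I) = -I (g(I) = (1 - I) - 1 = -I)
J(S) = -10*√S (J(S) = (S² + (-S)*S) - 10*√S = (S² - S²) - 10*√S = 0 - 10*√S = -10*√S)
J(-10)² = (-10*I*√10)² = -1000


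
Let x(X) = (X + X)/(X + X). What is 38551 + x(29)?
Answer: 38552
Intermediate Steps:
x(X) = 1 (x(X) = (2*X)/((2*X)) = (2*X)*(1/(2*X)) = 1)
38551 + x(29) = 38551 + 1 = 38552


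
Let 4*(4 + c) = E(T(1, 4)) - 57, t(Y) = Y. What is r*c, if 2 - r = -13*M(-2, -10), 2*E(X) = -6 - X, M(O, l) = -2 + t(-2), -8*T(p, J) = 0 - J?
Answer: 7625/8 ≈ 953.13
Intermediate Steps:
T(p, J) = J/8 (T(p, J) = -(0 - J)/8 = -(-1)*J/8 = J/8)
M(O, l) = -4 (M(O, l) = -2 - 2 = -4)
E(X) = -3 - X/2 (E(X) = (-6 - X)/2 = -3 - X/2)
r = -50 (r = 2 - (-13)*(-4) = 2 - 1*52 = 2 - 52 = -50)
c = -305/16 (c = -4 + ((-3 - 4/16) - 57)/4 = -4 + ((-3 - ½*½) - 57)/4 = -4 + ((-3 - ¼) - 57)/4 = -4 + (-13/4 - 57)/4 = -4 + (¼)*(-241/4) = -4 - 241/16 = -305/16 ≈ -19.063)
r*c = -50*(-305/16) = 7625/8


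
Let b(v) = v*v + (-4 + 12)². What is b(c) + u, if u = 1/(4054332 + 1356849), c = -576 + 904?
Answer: 582502812289/5411181 ≈ 1.0765e+5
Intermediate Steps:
c = 328
b(v) = 64 + v² (b(v) = v² + 8² = v² + 64 = 64 + v²)
u = 1/5411181 ≈ 1.8480e-7
b(c) + u = (64 + 328²) + 1/5411181 = (64 + 107584) + 1/5411181 = 107648 + 1/5411181 = 582502812289/5411181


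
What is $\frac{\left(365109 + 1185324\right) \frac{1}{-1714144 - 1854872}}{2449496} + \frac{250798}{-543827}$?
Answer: $- \frac{730849931634414673}{1584764523342409024} \approx -0.46117$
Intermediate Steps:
$\frac{\left(365109 + 1185324\right) \frac{1}{-1714144 - 1854872}}{2449496} + \frac{250798}{-543827} = \frac{1550433}{-3569016} \cdot \frac{1}{2449496} + 250798 \left(- \frac{1}{543827}\right) = 1550433 \left(- \frac{1}{3569016}\right) \frac{1}{2449496} - \frac{250798}{543827} = \left(- \frac{516811}{1189672}\right) \frac{1}{2449496} - \frac{250798}{543827} = - \frac{516811}{2914096805312} - \frac{250798}{543827} = - \frac{730849931634414673}{1584764523342409024}$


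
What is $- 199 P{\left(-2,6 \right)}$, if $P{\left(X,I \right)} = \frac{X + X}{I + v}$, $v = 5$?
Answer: $\frac{796}{11} \approx 72.364$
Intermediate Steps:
$P{\left(X,I \right)} = \frac{2 X}{5 + I}$ ($P{\left(X,I \right)} = \frac{X + X}{I + 5} = \frac{2 X}{5 + I}$)
$- 199 P{\left(-2,6 \right)} = - 199 \cdot 2 \left(-2\right) \frac{1}{5 + 6} = - 199 \cdot 2 \left(-2\right) \frac{1}{11} = \left(-199\right) \left(- \frac{4}{11}\right) = \frac{796}{11}$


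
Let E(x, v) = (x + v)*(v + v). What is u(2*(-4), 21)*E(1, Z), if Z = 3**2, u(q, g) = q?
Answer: -1440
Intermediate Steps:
Z = 9
E(x, v) = 2*v*(v + x) (E(x, v) = (v + x)*(2*v) = 2*v*(v + x))
u(2*(-4), 21)*E(1, Z) = (2*(-4))*(2*9*(9 + 1)) = -16*9*10 = -8*180 = -1440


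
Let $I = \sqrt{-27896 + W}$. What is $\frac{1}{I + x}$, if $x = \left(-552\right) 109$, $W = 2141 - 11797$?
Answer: $- \frac{7521}{452528222} - \frac{i \sqrt{2347}}{905056444} \approx -1.662 \cdot 10^{-5} - 5.3528 \cdot 10^{-8} i$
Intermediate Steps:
$W = -9656$ ($W = 2141 - 11797 = -9656$)
$x = -60168$
$I = 4 i \sqrt{2347}$ ($I = \sqrt{-27896 - 9656} = \sqrt{-37552} = 4 i \sqrt{2347} \approx 193.78 i$)
$\frac{1}{I + x} = \frac{1}{4 i \sqrt{2347} - 60168} = \frac{1}{-60168 + 4 i \sqrt{2347}}$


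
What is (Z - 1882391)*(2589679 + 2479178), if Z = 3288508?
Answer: 7127405998269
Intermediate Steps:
(Z - 1882391)*(2589679 + 2479178) = (3288508 - 1882391)*(2589679 + 2479178) = 1406117*5068857 = 7127405998269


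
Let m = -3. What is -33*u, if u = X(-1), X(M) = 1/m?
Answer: 11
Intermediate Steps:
X(M) = -⅓ (X(M) = 1/(-3) = -⅓)
u = -⅓ ≈ -0.33333
-33*u = -33*(-⅓) = 11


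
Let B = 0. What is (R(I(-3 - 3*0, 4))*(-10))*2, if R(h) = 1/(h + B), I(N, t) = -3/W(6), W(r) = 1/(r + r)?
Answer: 5/9 ≈ 0.55556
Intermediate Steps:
W(r) = 1/(2*r)
I(N, t) = -36 (I(N, t) = -3/((1/2)/6) = -3/((1/2)*(1/6)) = -3/1/12 = -3*12 = -36)
R(h) = 1/h (R(h) = 1/(h + 0) = 1/h)
(R(I(-3 - 3*0, 4))*(-10))*2 = (-10/(-36))*2 = -1/36*(-10)*2 = (5/18)*2 = 5/9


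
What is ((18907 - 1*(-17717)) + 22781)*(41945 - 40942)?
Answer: 59583215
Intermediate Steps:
((18907 - 1*(-17717)) + 22781)*(41945 - 40942) = ((18907 + 17717) + 22781)*1003 = (36624 + 22781)*1003 = 59405*1003 = 59583215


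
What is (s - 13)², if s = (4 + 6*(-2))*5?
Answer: 2809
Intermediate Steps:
s = -40 (s = (4 - 12)*5 = -8*5 = -40)
(s - 13)² = (-40 - 13)² = (-53)² = 2809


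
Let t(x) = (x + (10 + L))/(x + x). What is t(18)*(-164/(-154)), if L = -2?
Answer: 533/693 ≈ 0.76912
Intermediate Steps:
t(x) = (8 + x)/(2*x) (t(x) = (x + (10 - 2))/(x + x) = (x + 8)/((2*x)) = (8 + x)*(1/(2*x)) = (8 + x)/(2*x))
t(18)*(-164/(-154)) = ((½)*(8 + 18)/18)*(-164/(-154)) = ((½)*(1/18)*26)*(-164*(-1/154)) = (13/18)*(82/77) = 533/693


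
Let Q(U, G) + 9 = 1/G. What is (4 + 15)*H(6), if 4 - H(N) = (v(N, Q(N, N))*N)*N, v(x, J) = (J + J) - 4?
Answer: 14896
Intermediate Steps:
Q(U, G) = -9 + 1/G
v(x, J) = -4 + 2*J (v(x, J) = 2*J - 4 = -4 + 2*J)
H(N) = 4 - N²*(-22 + 2/N) (H(N) = 4 - (-4 + 2*(-9 + 1/N))*N*N = 4 - (-4 + (-18 + 2/N))*N*N = 4 - (-22 + 2/N)*N*N = 4 - N*(-22 + 2/N)*N = 4 - N²*(-22 + 2/N))
(4 + 15)*H(6) = (4 + 15)*(4 + 2*6*(-1 + 11*6)) = 19*(4 + 2*6*(-1 + 66)) = 19*(4 + 2*6*65) = 19*(4 + 780) = 19*784 = 14896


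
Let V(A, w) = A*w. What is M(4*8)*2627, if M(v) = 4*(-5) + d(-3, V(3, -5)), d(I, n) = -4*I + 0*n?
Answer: -21016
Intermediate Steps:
d(I, n) = -4*I (d(I, n) = -4*I + 0 = -4*I)
M(v) = -8 (M(v) = 4*(-5) - 4*(-3) = -20 + 12 = -8)
M(4*8)*2627 = -8*2627 = -21016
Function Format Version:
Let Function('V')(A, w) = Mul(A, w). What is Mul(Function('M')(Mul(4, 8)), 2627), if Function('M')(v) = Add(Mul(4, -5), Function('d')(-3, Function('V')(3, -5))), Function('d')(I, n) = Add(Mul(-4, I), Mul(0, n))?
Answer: -21016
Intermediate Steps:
Function('d')(I, n) = Mul(-4, I) (Function('d')(I, n) = Add(Mul(-4, I), 0) = Mul(-4, I))
Function('M')(v) = -8 (Function('M')(v) = Add(Mul(4, -5), Mul(-4, -3)) = Add(-20, 12) = -8)
Mul(Function('M')(Mul(4, 8)), 2627) = Mul(-8, 2627) = -21016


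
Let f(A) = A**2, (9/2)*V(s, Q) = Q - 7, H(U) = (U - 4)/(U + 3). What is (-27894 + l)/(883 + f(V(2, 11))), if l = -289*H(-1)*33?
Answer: -656343/143174 ≈ -4.5842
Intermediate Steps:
H(U) = (-4 + U)/(3 + U)
V(s, Q) = -14/9 + 2*Q/9 (V(s, Q) = 2*(Q - 7)/9 = 2*(-7 + Q)/9 = -14/9 + 2*Q/9)
l = 47685/2 (l = -289*(-4 - 1)/(3 - 1)*33 = -289*-5/2*33 = -289*(1/2)*(-5)*33 = -(-1445)*33/2 = -289*(-165/2) = 47685/2 ≈ 23843.)
(-27894 + l)/(883 + f(V(2, 11))) = (-27894 + 47685/2)/(883 + (-14/9 + (2/9)*11)**2) = -8103/(2*(883 + (-14/9 + 22/9)**2)) = -8103/(2*(883 + (8/9)**2)) = -8103/(2*(883 + 64/81)) = -8103/(2*71587/81) = -8103/2*81/71587 = -656343/143174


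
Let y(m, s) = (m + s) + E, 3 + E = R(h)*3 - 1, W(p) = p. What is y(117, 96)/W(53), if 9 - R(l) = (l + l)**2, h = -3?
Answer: 128/53 ≈ 2.4151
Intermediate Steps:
R(l) = 9 - 4*l**2 (R(l) = 9 - (l + l)**2 = 9 - (2*l)**2 = 9 - 4*l**2)
E = -85 (E = -3 + ((9 - 4*(-3)**2)*3 - 1) = -3 + ((9 - 4*9)*3 - 1) = -3 + ((9 - 36)*3 - 1) = -3 + (-27*3 - 1) = -3 + (-81 - 1) = -3 - 82 = -85)
y(m, s) = -85 + m + s (y(m, s) = (m + s) - 85 = -85 + m + s)
y(117, 96)/W(53) = (-85 + 117 + 96)/53 = 128*(1/53) = 128/53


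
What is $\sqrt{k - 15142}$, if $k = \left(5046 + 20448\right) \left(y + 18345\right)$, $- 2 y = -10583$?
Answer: $\sqrt{602573789} \approx 24547.0$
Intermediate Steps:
$y = \frac{10583}{2}$ ($y = \left(- \frac{1}{2}\right) \left(-10583\right) = \frac{10583}{2} \approx 5291.5$)
$k = 602588931$ ($k = \left(5046 + 20448\right) \left(\frac{10583}{2} + 18345\right) = 25494 \cdot \frac{47273}{2} = 602588931$)
$\sqrt{k - 15142} = \sqrt{602588931 - 15142} = \sqrt{602573789}$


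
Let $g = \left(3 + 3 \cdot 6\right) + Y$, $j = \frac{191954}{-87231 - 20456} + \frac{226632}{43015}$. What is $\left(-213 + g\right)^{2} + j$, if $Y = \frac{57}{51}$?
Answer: $\frac{6968769798373173}{191241881735} \approx 36440.0$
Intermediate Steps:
$Y = \frac{19}{17}$ ($Y = 57 \cdot \frac{1}{51} = \frac{19}{17} \approx 1.1176$)
$j = \frac{2306916982}{661736615}$ ($j = \frac{191954}{-107687} + 226632 \cdot \frac{1}{43015} = 191954 \left(- \frac{1}{107687}\right) + \frac{32376}{6145} = - \frac{191954}{107687} + \frac{32376}{6145} = \frac{2306916982}{661736615} \approx 3.4862$)
$g = \frac{376}{17}$ ($g = \left(3 + 3 \cdot 6\right) + \frac{19}{17} = \left(3 + 18\right) + \frac{19}{17} = 21 + \frac{19}{17} = \frac{376}{17} \approx 22.118$)
$\left(-213 + g\right)^{2} + j = \left(-213 + \frac{376}{17}\right)^{2} + \frac{2306916982}{661736615} = \left(- \frac{3245}{17}\right)^{2} + \frac{2306916982}{661736615} = \frac{10530025}{289} + \frac{2306916982}{661736615} = \frac{6968769798373173}{191241881735}$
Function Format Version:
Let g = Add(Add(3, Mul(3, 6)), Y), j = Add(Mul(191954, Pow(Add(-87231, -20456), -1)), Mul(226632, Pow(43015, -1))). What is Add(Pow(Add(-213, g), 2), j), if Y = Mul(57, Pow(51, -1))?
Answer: Rational(6968769798373173, 191241881735) ≈ 36440.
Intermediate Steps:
Y = Rational(19, 17) (Y = Mul(57, Rational(1, 51)) = Rational(19, 17) ≈ 1.1176)
j = Rational(2306916982, 661736615) (j = Add(Mul(191954, Pow(-107687, -1)), Mul(226632, Rational(1, 43015))) = Add(Mul(191954, Rational(-1, 107687)), Rational(32376, 6145)) = Add(Rational(-191954, 107687), Rational(32376, 6145)) = Rational(2306916982, 661736615) ≈ 3.4862)
g = Rational(376, 17) (g = Add(Add(3, Mul(3, 6)), Rational(19, 17)) = Add(Add(3, 18), Rational(19, 17)) = Add(21, Rational(19, 17)) = Rational(376, 17) ≈ 22.118)
Add(Pow(Add(-213, g), 2), j) = Add(Pow(Add(-213, Rational(376, 17)), 2), Rational(2306916982, 661736615)) = Add(Pow(Rational(-3245, 17), 2), Rational(2306916982, 661736615)) = Add(Rational(10530025, 289), Rational(2306916982, 661736615)) = Rational(6968769798373173, 191241881735)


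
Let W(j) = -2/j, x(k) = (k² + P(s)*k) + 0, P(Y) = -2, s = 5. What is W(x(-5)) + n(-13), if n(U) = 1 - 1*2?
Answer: -37/35 ≈ -1.0571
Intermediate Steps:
x(k) = k² - 2*k (x(k) = (k² - 2*k) + 0 = k² - 2*k)
n(U) = -1 (n(U) = 1 - 2 = -1)
W(x(-5)) + n(-13) = -2*(-1/(5*(-2 - 5))) - 1 = -2/((-5*(-7))) - 1 = -2/35 - 1 = -37/35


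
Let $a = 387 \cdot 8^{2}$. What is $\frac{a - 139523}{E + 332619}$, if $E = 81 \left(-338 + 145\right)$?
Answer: $- \frac{114755}{316986} \approx -0.36202$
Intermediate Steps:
$E = -15633$ ($E = 81 \left(-193\right) = -15633$)
$a = 24768$ ($a = 387 \cdot 64 = 24768$)
$\frac{a - 139523}{E + 332619} = \frac{24768 - 139523}{-15633 + 332619} = - \frac{114755}{316986}$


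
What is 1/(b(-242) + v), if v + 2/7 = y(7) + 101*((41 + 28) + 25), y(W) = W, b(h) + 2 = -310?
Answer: 7/64321 ≈ 0.00010883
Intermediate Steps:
b(h) = -312 (b(h) = -2 - 310 = -312)
v = 66505/7 (v = -2/7 + (7 + 101*((41 + 28) + 25)) = -2/7 + (7 + 101*(69 + 25)) = -2/7 + (7 + 101*94) = -2/7 + (7 + 9494) = -2/7 + 9501 = 66505/7 ≈ 9500.7)
1/(b(-242) + v) = 1/(-312 + 66505/7) = 1/(64321/7) = 7/64321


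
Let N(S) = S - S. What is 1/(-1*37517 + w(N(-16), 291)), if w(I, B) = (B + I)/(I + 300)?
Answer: -100/3751603 ≈ -2.6655e-5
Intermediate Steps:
N(S) = 0
w(I, B) = (B + I)/(300 + I)
1/(-1*37517 + w(N(-16), 291)) = 1/(-1*37517 + (291 + 0)/(300 + 0)) = 1/(-37517 + 291/300) = 1/(-37517 + (1/300)*291) = 1/(-37517 + 97/100) = 1/(-3751603/100) = -100/3751603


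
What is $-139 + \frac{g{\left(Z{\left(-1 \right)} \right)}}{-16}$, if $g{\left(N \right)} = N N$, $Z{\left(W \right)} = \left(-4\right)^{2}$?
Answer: $-155$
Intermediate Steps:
$Z{\left(W \right)} = 16$
$g{\left(N \right)} = N^{2}$
$-139 + \frac{g{\left(Z{\left(-1 \right)} \right)}}{-16} = -139 + \frac{16^{2}}{-16} = -139 + 256 \left(- \frac{1}{16}\right) = -139 - 16 = -155$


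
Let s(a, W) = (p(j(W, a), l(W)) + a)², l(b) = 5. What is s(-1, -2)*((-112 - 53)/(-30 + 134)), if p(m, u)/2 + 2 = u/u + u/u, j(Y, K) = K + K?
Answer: -165/104 ≈ -1.5865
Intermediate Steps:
j(Y, K) = 2*K
p(m, u) = 0 (p(m, u) = -4 + 2*(u/u + u/u) = -4 + 2*(1 + 1) = -4 + 2*2 = -4 + 4 = 0)
s(a, W) = a² (s(a, W) = (0 + a)² = a²)
s(-1, -2)*((-112 - 53)/(-30 + 134)) = (-1)²*((-112 - 53)/(-30 + 134)) = 1*(-165/104) = -165/104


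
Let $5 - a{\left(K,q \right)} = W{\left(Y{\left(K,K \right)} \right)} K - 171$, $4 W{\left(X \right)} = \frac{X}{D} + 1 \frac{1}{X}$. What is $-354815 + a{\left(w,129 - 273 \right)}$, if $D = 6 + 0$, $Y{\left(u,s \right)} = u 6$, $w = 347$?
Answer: $- \frac{9233791}{24} \approx -3.8474 \cdot 10^{5}$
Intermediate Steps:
$Y{\left(u,s \right)} = 6 u$
$D = 6$
$W{\left(X \right)} = \frac{1}{4 X} + \frac{X}{24}$ ($W{\left(X \right)} = \frac{\frac{X}{6} + 1 \frac{1}{X}}{4} = \frac{X \frac{1}{6} + \frac{1}{X}}{4} = \frac{\frac{X}{6} + \frac{1}{X}}{4} = \frac{\frac{1}{X} + \frac{X}{6}}{4} = \frac{1}{4 X} + \frac{X}{24}$)
$a{\left(K,q \right)} = \frac{4223}{24} - \frac{K^{2}}{4}$ ($a{\left(K,q \right)} = 5 - \left(\frac{6 + \left(6 K\right)^{2}}{24 \cdot 6 K} K - 171\right) = 5 - \left(\frac{\frac{1}{6 K} \left(6 + 36 K^{2}\right)}{24} K - 171\right) = 5 - \left(\frac{6 + 36 K^{2}}{144 K} K - 171\right) = 5 - \left(\left(\frac{1}{24} + \frac{K^{2}}{4}\right) - 171\right) = 5 - \left(- \frac{4103}{24} + \frac{K^{2}}{4}\right) = \frac{4223}{24} - \frac{K^{2}}{4}$)
$-354815 + a{\left(w,129 - 273 \right)} = -354815 + \left(\frac{4223}{24} - \frac{347^{2}}{4}\right) = -354815 + \left(\frac{4223}{24} - \frac{120409}{4}\right) = -354815 - \frac{718231}{24} = - \frac{9233791}{24}$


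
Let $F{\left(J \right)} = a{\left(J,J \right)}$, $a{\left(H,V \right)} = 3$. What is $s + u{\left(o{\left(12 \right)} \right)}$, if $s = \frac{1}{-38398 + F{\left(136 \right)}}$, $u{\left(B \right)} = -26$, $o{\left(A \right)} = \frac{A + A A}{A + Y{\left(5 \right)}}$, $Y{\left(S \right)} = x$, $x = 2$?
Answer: $- \frac{998271}{38395} \approx -26.0$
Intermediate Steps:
$Y{\left(S \right)} = 2$
$F{\left(J \right)} = 3$
$o{\left(A \right)} = \frac{A + A^{2}}{2 + A}$ ($o{\left(A \right)} = \frac{A + A A}{A + 2} = \frac{A + A^{2}}{2 + A}$)
$s = - \frac{1}{38395}$ ($s = \frac{1}{-38398 + 3} = \frac{1}{-38395} = - \frac{1}{38395} \approx -2.6045 \cdot 10^{-5}$)
$s + u{\left(o{\left(12 \right)} \right)} = - \frac{1}{38395} - 26 = - \frac{998271}{38395}$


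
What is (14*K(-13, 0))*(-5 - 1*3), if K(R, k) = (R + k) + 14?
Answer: -112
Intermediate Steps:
K(R, k) = 14 + R + k
(14*K(-13, 0))*(-5 - 1*3) = (14*(14 - 13 + 0))*(-5 - 1*3) = (14*1)*(-5 - 3) = 14*(-8) = -112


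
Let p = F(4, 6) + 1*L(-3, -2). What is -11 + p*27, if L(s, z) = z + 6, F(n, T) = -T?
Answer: -65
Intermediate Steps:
L(s, z) = 6 + z
p = -2 (p = -1*6 + 1*(6 - 2) = -6 + 1*4 = -6 + 4 = -2)
-11 + p*27 = -11 - 2*27 = -11 - 54 = -65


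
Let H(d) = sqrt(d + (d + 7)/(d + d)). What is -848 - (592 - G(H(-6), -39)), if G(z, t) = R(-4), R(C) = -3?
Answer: -1443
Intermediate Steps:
H(d) = sqrt(d + (7 + d)/(2*d)) (H(d) = sqrt(d + (7 + d)/((2*d))) = sqrt(d + (7 + d)*(1/(2*d))) = sqrt(d + (7 + d)/(2*d)))
G(z, t) = -3
-848 - (592 - G(H(-6), -39)) = -848 - (592 - 1*(-3)) = -848 - (592 + 3) = -848 - 1*595 = -848 - 595 = -1443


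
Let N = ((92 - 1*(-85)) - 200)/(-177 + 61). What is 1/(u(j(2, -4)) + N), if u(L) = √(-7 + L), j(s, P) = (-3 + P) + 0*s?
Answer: 2668/188913 - 13456*I*√14/188913 ≈ 0.014123 - 0.26651*I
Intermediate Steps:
N = 23/116 (N = ((92 + 85) - 200)/(-116) = (177 - 200)*(-1/116) = -23*(-1/116) = 23/116 ≈ 0.19828)
j(s, P) = -3 + P (j(s, P) = (-3 + P) + 0 = -3 + P)
1/(u(j(2, -4)) + N) = 1/(√(-7 + (-3 - 4)) + 23/116) = 1/(√(-7 - 7) + 23/116) = 1/(√(-14) + 23/116) = 1/(I*√14 + 23/116) = 1/(23/116 + I*√14)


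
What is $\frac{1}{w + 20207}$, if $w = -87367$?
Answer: $- \frac{1}{67160} \approx -1.489 \cdot 10^{-5}$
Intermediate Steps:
$\frac{1}{w + 20207} = \frac{1}{-87367 + 20207} = \frac{1}{-67160} = - \frac{1}{67160}$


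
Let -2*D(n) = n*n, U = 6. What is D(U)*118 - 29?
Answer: -2153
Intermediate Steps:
D(n) = -n**2/2 (D(n) = -n*n/2 = -n**2/2)
D(U)*118 - 29 = -1/2*6**2*118 - 29 = -1/2*36*118 - 29 = -18*118 - 29 = -2124 - 29 = -2153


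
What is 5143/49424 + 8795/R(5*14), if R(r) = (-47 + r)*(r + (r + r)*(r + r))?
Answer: 276142871/2235991184 ≈ 0.12350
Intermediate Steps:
R(r) = (-47 + r)*(r + 4*r²) (R(r) = (-47 + r)*(r + (2*r)*(2*r)) = (-47 + r)*(r + 4*r²))
5143/49424 + 8795/R(5*14) = 5143/49424 + 8795/(((5*14)*(-47 - 935*14 + 4*(5*14)²))) = 5143*(1/49424) + 8795/((70*(-47 - 187*70 + 4*70²))) = 5143/49424 + 8795/((70*(-47 - 13090 + 4*4900))) = 5143/49424 + 8795/((70*(-47 - 13090 + 19600))) = 5143/49424 + 8795/((70*6463)) = 5143/49424 + 8795/452410 = 5143/49424 + 8795*(1/452410) = 5143/49424 + 1759/90482 = 276142871/2235991184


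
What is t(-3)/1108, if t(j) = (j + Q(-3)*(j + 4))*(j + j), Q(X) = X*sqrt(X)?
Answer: 9/554 + 9*I*sqrt(3)/554 ≈ 0.016245 + 0.028138*I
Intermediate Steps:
Q(X) = X**(3/2)
t(j) = 2*j*(j - 3*I*sqrt(3)*(4 + j)) (t(j) = (j + (-3)**(3/2)*(j + 4))*(j + j) = (j + (-3*I*sqrt(3))*(4 + j))*(2*j) = (j - 3*I*sqrt(3)*(4 + j))*(2*j) = 2*j*(j - 3*I*sqrt(3)*(4 + j)))
t(-3)/1108 = (2*(-3)*(-3 - 12*I*sqrt(3) - 3*I*(-3)*sqrt(3)))/1108 = (2*(-3)*(-3 - 12*I*sqrt(3) + 9*I*sqrt(3)))/1108 = (2*(-3)*(-3 - 3*I*sqrt(3)))/1108 = (18 + 18*I*sqrt(3))/1108 = 9/554 + 9*I*sqrt(3)/554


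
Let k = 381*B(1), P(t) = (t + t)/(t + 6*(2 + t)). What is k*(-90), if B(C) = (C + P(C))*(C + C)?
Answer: -1440180/19 ≈ -75799.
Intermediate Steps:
P(t) = 2*t/(12 + 7*t) (P(t) = (2*t)/(t + (12 + 6*t)) = (2*t)/(12 + 7*t) = 2*t/(12 + 7*t))
B(C) = 2*C*(C + 2*C/(12 + 7*C)) (B(C) = (C + 2*C/(12 + 7*C))*(C + C) = (C + 2*C/(12 + 7*C))*(2*C) = 2*C*(C + 2*C/(12 + 7*C)))
k = 16002/19 (k = 381*(14*1**2*(2 + 1)/(12 + 7*1)) = 381*(14*1*3/(12 + 7)) = 381*(14*1*3/19) = 381*(14*1*(1/19)*3) = 381*(42/19) = 16002/19 ≈ 842.21)
k*(-90) = (16002/19)*(-90) = -1440180/19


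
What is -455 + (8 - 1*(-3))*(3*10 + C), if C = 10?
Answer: -15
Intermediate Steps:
-455 + (8 - 1*(-3))*(3*10 + C) = -455 + (8 - 1*(-3))*(3*10 + 10) = -455 + (8 + 3)*(30 + 10) = -455 + 11*40 = -455 + 440 = -15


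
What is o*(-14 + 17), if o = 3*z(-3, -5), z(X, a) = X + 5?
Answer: 18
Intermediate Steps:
z(X, a) = 5 + X
o = 6 (o = 3*(5 - 3) = 3*2 = 6)
o*(-14 + 17) = 6*(-14 + 17) = 6*3 = 18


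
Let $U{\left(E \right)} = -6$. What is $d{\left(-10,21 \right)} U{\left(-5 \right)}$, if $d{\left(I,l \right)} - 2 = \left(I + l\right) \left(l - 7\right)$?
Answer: $-936$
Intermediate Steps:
$d{\left(I,l \right)} = 2 + \left(-7 + l\right) \left(I + l\right)$ ($d{\left(I,l \right)} = 2 + \left(I + l\right) \left(l - 7\right) = 2 + \left(I + l\right) \left(-7 + l\right) = 2 + \left(-7 + l\right) \left(I + l\right)$)
$d{\left(-10,21 \right)} U{\left(-5 \right)} = \left(2 + 21^{2} - -70 - 147 - 210\right) \left(-6\right) = \left(2 + 441 + 70 - 147 - 210\right) \left(-6\right) = 156 \left(-6\right) = -936$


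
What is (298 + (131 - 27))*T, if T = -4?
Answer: -1608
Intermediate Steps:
(298 + (131 - 27))*T = (298 + (131 - 27))*(-4) = (298 + 104)*(-4) = 402*(-4) = -1608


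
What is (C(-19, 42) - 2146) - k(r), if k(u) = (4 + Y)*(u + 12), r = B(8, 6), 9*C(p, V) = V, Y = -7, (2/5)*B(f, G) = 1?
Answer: -12587/6 ≈ -2097.8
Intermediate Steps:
B(f, G) = 5/2 (B(f, G) = (5/2)*1 = 5/2)
C(p, V) = V/9
r = 5/2 ≈ 2.5000
k(u) = -36 - 3*u (k(u) = (4 - 7)*(u + 12) = -3*(12 + u) = -36 - 3*u)
(C(-19, 42) - 2146) - k(r) = ((⅑)*42 - 2146) - (-36 - 3*5/2) = (14/3 - 2146) - (-36 - 15/2) = -6424/3 - 1*(-87/2) = -6424/3 + 87/2 = -12587/6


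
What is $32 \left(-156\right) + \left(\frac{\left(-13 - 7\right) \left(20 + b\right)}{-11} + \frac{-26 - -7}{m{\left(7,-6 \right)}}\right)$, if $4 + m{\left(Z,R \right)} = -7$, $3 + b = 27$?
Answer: $- \frac{54013}{11} \approx -4910.3$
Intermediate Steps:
$b = 24$ ($b = -3 + 27 = 24$)
$m{\left(Z,R \right)} = -11$ ($m{\left(Z,R \right)} = -4 - 7 = -11$)
$32 \left(-156\right) + \left(\frac{\left(-13 - 7\right) \left(20 + b\right)}{-11} + \frac{-26 - -7}{m{\left(7,-6 \right)}}\right) = 32 \left(-156\right) + \left(\frac{\left(-13 - 7\right) \left(20 + 24\right)}{-11} + \frac{-26 - -7}{-11}\right) = -4992 + \left(\left(-20\right) 44 \left(- \frac{1}{11}\right) + \left(-26 + 7\right) \left(- \frac{1}{11}\right)\right) = -4992 - - \frac{899}{11} = -4992 + \left(80 + \frac{19}{11}\right) = -4992 + \frac{899}{11} = - \frac{54013}{11}$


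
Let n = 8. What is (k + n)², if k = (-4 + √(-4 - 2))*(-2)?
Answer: 232 - 64*I*√6 ≈ 232.0 - 156.77*I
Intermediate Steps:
k = 8 - 2*I*√6 (k = (-4 + √(-6))*(-2) = (-4 + I*√6)*(-2) = 8 - 2*I*√6 ≈ 8.0 - 4.899*I)
(k + n)² = ((8 - 2*I*√6) + 8)² = (16 - 2*I*√6)²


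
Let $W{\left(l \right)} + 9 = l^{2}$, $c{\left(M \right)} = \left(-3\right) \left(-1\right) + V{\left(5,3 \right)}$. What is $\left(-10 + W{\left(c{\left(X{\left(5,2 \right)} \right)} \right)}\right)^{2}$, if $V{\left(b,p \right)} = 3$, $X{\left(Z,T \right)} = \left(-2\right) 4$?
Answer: $289$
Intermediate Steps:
$X{\left(Z,T \right)} = -8$
$c{\left(M \right)} = 6$ ($c{\left(M \right)} = \left(-3\right) \left(-1\right) + 3 = 3 + 3 = 6$)
$W{\left(l \right)} = -9 + l^{2}$
$\left(-10 + W{\left(c{\left(X{\left(5,2 \right)} \right)} \right)}\right)^{2} = \left(-10 - \left(9 - 6^{2}\right)\right)^{2} = \left(-10 + \left(-9 + 36\right)\right)^{2} = \left(-10 + 27\right)^{2} = 17^{2} = 289$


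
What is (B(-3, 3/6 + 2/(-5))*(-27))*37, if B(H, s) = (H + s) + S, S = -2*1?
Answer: 48951/10 ≈ 4895.1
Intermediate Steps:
S = -2
B(H, s) = -2 + H + s (B(H, s) = (H + s) - 2 = -2 + H + s)
(B(-3, 3/6 + 2/(-5))*(-27))*37 = ((-2 - 3 + (3/6 + 2/(-5)))*(-27))*37 = ((-2 - 3 + (3*(⅙) + 2*(-⅕)))*(-27))*37 = ((-2 - 3 + (½ - ⅖))*(-27))*37 = ((-2 - 3 + ⅒)*(-27))*37 = -49/10*(-27)*37 = (1323/10)*37 = 48951/10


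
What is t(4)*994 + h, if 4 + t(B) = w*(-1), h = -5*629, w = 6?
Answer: -13085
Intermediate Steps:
h = -3145
t(B) = -10 (t(B) = -4 + 6*(-1) = -4 - 6 = -10)
t(4)*994 + h = -10*994 - 3145 = -9940 - 3145 = -13085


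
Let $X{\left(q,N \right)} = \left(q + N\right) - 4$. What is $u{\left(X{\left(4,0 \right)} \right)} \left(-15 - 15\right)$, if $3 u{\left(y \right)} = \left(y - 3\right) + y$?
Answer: $30$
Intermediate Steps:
$X{\left(q,N \right)} = -4 + N + q$ ($X{\left(q,N \right)} = \left(N + q\right) - 4 = -4 + N + q$)
$u{\left(y \right)} = -1 + \frac{2 y}{3}$ ($u{\left(y \right)} = \frac{\left(y - 3\right) + y}{3} = \frac{\left(-3 + y\right) + y}{3} = \frac{-3 + 2 y}{3} = -1 + \frac{2 y}{3}$)
$u{\left(X{\left(4,0 \right)} \right)} \left(-15 - 15\right) = \left(-1 + \frac{2 \left(-4 + 0 + 4\right)}{3}\right) \left(-15 - 15\right) = \left(-1 + \frac{2}{3} \cdot 0\right) \left(-30\right) = \left(-1 + 0\right) \left(-30\right) = \left(-1\right) \left(-30\right) = 30$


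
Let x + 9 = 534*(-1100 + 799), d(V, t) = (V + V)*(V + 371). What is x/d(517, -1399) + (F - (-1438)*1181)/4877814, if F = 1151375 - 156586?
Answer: 8528677369/22620049456 ≈ 0.37704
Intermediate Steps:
d(V, t) = 2*V*(371 + V) (d(V, t) = (2*V)*(371 + V) = 2*V*(371 + V))
F = 994789
x = -160743 (x = -9 + 534*(-1100 + 799) = -9 + 534*(-301) = -9 - 160734 = -160743)
x/d(517, -1399) + (F - (-1438)*1181)/4877814 = -160743*1/(1034*(371 + 517)) + (994789 - (-1438)*1181)/4877814 = -160743/(2*517*888) + (994789 - 1*(-1698278))*(1/4877814) = -160743/918192 + (994789 + 1698278)*(1/4877814) = -160743*1/918192 + 2693067*(1/4877814) = -4871/27824 + 897689/1625938 = 8528677369/22620049456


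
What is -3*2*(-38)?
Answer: 228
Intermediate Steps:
-3*2*(-38) = -6*(-38) = 228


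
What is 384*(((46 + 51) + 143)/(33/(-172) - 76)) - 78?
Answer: -3374742/2621 ≈ -1287.6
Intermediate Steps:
384*(((46 + 51) + 143)/(33/(-172) - 76)) - 78 = 384*((97 + 143)/(33*(-1/172) - 76)) - 78 = 384*(240/(-33/172 - 76)) - 78 = 384*(240/(-13105/172)) - 78 = 384*(240*(-172/13105)) - 78 = 384*(-8256/2621) - 78 = -3170304/2621 - 78 = -3374742/2621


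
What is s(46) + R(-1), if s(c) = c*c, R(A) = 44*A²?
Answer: 2160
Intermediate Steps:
s(c) = c²
s(46) + R(-1) = 46² + 44*(-1)² = 2116 + 44*1 = 2116 + 44 = 2160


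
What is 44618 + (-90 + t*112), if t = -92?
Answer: 34224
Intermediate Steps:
44618 + (-90 + t*112) = 44618 + (-90 - 92*112) = 44618 + (-90 - 10304) = 44618 - 10394 = 34224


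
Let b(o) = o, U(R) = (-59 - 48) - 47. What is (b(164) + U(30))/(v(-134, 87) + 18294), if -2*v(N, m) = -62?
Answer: 2/3665 ≈ 0.00054570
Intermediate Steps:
U(R) = -154 (U(R) = -107 - 47 = -154)
v(N, m) = 31 (v(N, m) = -½*(-62) = 31)
(b(164) + U(30))/(v(-134, 87) + 18294) = (164 - 154)/(31 + 18294) = 10/18325 = 10*(1/18325) = 2/3665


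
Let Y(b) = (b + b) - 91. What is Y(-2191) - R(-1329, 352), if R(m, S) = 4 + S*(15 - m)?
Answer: -477565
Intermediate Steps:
Y(b) = -91 + 2*b (Y(b) = 2*b - 91 = -91 + 2*b)
Y(-2191) - R(-1329, 352) = (-91 + 2*(-2191)) - (4 + 15*352 - 1*352*(-1329)) = (-91 - 4382) - (4 + 5280 + 467808) = -4473 - 1*473092 = -4473 - 473092 = -477565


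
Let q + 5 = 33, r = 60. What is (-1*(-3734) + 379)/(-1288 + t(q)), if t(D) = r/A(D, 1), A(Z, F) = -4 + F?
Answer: -1371/436 ≈ -3.1445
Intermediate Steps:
q = 28 (q = -5 + 33 = 28)
t(D) = -20 (t(D) = 60/(-4 + 1) = 60/(-3) = 60*(-1/3) = -20)
(-1*(-3734) + 379)/(-1288 + t(q)) = (-1*(-3734) + 379)/(-1288 - 20) = (3734 + 379)/(-1308) = 4113*(-1/1308) = -1371/436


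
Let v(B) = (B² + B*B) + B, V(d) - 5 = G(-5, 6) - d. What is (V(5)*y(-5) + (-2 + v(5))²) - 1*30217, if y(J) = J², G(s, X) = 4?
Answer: -27308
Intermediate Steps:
V(d) = 9 - d (V(d) = 5 + (4 - d) = 9 - d)
v(B) = B + 2*B² (v(B) = (B² + B²) + B = 2*B² + B = B + 2*B²)
(V(5)*y(-5) + (-2 + v(5))²) - 1*30217 = ((9 - 1*5)*(-5)² + (-2 + 5*(1 + 2*5))²) - 1*30217 = ((9 - 5)*25 + (-2 + 5*(1 + 10))²) - 30217 = (4*25 + (-2 + 5*11)²) - 30217 = (100 + (-2 + 55)²) - 30217 = (100 + 53²) - 30217 = (100 + 2809) - 30217 = 2909 - 30217 = -27308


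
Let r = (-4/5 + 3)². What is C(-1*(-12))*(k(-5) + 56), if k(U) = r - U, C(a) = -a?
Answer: -19752/25 ≈ -790.08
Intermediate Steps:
r = 121/25 (r = (-4*⅕ + 3)² = (-⅘ + 3)² = (11/5)² = 121/25 ≈ 4.8400)
k(U) = 121/25 - U
C(-1*(-12))*(k(-5) + 56) = (-(-1)*(-12))*((121/25 - 1*(-5)) + 56) = (-1*12)*((121/25 + 5) + 56) = -12*(246/25 + 56) = -12*1646/25 = -19752/25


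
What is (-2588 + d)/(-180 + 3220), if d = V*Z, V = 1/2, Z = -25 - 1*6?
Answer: -5207/6080 ≈ -0.85641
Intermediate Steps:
Z = -31 (Z = -25 - 6 = -31)
V = ½ ≈ 0.50000
d = -31/2 (d = (½)*(-31) = -31/2 ≈ -15.500)
(-2588 + d)/(-180 + 3220) = (-2588 - 31/2)/(-180 + 3220) = -5207/2/3040 = -5207/2*1/3040 = -5207/6080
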